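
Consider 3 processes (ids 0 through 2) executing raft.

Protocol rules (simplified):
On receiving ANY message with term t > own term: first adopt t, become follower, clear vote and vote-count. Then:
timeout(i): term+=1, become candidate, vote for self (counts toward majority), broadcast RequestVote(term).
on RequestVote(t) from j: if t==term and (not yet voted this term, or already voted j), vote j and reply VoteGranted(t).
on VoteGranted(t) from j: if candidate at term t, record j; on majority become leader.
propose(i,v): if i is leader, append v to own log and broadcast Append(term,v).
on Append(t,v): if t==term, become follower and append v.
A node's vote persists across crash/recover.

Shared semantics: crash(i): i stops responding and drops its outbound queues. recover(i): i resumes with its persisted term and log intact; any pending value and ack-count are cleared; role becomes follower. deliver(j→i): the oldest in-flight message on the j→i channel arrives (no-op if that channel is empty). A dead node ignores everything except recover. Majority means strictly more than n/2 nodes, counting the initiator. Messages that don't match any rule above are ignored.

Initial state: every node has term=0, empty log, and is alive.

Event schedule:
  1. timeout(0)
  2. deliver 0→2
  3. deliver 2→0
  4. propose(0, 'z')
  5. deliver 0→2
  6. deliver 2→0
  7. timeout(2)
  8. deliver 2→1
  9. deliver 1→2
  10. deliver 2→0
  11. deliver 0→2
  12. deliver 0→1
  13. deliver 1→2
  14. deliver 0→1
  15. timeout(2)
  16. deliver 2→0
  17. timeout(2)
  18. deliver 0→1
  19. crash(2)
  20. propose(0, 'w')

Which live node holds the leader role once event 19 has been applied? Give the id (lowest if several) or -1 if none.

[1] timeout(0) → N0(cand t1 [-])
[2] deliver 0→2 → N2(foll t1 [-])
[3] deliver 2→0 → N0(lead t1 [-])
[4] propose(0,'z') → N0(lead t1 [z])
[5] deliver 0→2 → N2(foll t1 [z])
[6] deliver 2→0 → ∅
[7] timeout(2) → N2(cand t2 [z])
[8] deliver 2→1 → N1(foll t2 [-])
[9] deliver 1→2 → N2(lead t2 [z])
[10] deliver 2→0 → N0(foll t2 [z])
[11] deliver 0→2 → ∅
[12] deliver 0→1 → ∅
[13] deliver 1→2 → ∅
[14] deliver 0→1 → ∅
[15] timeout(2) → N2(cand t3 [z])
[16] deliver 2→0 → N0(foll t3 [z])
[17] timeout(2) → N2(cand t4 [z])
[18] deliver 0→1 → ∅
[19] crash(2) → N2(✗cand t4 [z])

-1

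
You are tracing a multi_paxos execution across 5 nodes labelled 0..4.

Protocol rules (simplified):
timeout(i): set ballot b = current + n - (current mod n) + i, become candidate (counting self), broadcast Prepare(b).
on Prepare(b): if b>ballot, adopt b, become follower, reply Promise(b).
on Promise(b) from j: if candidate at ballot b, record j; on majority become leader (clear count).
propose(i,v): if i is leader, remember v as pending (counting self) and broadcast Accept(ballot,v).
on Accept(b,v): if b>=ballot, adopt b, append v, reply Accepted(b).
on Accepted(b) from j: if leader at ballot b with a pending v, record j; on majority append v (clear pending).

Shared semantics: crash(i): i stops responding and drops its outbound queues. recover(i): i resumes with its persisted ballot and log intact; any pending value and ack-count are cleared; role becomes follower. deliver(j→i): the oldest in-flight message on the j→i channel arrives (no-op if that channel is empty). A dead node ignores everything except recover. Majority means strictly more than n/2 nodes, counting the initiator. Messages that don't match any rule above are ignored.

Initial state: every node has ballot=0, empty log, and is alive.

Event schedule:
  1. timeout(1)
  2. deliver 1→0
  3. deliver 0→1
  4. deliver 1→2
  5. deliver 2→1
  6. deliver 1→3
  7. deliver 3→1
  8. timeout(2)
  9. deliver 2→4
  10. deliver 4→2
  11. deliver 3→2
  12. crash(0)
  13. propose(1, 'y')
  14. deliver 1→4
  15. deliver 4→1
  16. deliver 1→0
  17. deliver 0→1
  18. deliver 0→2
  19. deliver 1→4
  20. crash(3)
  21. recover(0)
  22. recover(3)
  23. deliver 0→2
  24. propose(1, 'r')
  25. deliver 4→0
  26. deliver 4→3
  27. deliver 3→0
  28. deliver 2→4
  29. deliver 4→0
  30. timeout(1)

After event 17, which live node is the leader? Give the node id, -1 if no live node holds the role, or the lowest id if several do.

after 1 — timeout(1): n1:cand/b6/[-]
after 2 — deliver 1→0: n0:foll/b6/[-]
after 3 — deliver 0→1: ·
after 4 — deliver 1→2: n2:foll/b6/[-]
after 5 — deliver 2→1: n1:lead/b6/[-]
after 6 — deliver 1→3: n3:foll/b6/[-]
after 7 — deliver 3→1: ·
after 8 — timeout(2): n2:cand/b12/[-]
after 9 — deliver 2→4: n4:foll/b12/[-]
after 10 — deliver 4→2: ·
after 11 — deliver 3→2: ·
after 12 — crash(0): n0:✗foll/b6/[-]
after 13 — propose(1,'y'): ·
after 14 — deliver 1→4: ·
after 15 — deliver 4→1: ·
after 16 — deliver 1→0: ·
after 17 — deliver 0→1: ·

1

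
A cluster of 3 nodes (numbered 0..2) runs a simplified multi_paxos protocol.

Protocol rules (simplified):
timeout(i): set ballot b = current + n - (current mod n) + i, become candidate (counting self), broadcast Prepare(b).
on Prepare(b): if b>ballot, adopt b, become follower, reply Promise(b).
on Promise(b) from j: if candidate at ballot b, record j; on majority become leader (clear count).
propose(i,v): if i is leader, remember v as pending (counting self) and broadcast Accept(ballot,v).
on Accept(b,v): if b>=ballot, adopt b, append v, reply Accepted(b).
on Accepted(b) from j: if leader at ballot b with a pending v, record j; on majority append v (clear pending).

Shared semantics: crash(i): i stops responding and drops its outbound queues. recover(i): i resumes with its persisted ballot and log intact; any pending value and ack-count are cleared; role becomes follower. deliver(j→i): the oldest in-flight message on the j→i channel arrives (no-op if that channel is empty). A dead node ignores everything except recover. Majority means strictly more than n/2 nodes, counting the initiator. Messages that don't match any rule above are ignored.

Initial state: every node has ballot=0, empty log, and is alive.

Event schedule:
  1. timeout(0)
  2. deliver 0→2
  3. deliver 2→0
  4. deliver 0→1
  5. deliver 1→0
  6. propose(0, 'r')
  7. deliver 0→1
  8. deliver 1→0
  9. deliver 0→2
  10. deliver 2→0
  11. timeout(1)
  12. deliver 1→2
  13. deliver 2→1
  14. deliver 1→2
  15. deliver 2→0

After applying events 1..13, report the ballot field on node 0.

3

after 1 — timeout(0): n0:cand/b3/[-]
after 2 — deliver 0→2: n2:foll/b3/[-]
after 3 — deliver 2→0: n0:lead/b3/[-]
after 4 — deliver 0→1: n1:foll/b3/[-]
after 5 — deliver 1→0: ·
after 6 — propose(0,'r'): ·
after 7 — deliver 0→1: n1:foll/b3/[r]
after 8 — deliver 1→0: n0:lead/b3/[r]
after 9 — deliver 0→2: n2:foll/b3/[r]
after 10 — deliver 2→0: ·
after 11 — timeout(1): n1:cand/b7/[r]
after 12 — deliver 1→2: n2:foll/b7/[r]
after 13 — deliver 2→1: n1:lead/b7/[r]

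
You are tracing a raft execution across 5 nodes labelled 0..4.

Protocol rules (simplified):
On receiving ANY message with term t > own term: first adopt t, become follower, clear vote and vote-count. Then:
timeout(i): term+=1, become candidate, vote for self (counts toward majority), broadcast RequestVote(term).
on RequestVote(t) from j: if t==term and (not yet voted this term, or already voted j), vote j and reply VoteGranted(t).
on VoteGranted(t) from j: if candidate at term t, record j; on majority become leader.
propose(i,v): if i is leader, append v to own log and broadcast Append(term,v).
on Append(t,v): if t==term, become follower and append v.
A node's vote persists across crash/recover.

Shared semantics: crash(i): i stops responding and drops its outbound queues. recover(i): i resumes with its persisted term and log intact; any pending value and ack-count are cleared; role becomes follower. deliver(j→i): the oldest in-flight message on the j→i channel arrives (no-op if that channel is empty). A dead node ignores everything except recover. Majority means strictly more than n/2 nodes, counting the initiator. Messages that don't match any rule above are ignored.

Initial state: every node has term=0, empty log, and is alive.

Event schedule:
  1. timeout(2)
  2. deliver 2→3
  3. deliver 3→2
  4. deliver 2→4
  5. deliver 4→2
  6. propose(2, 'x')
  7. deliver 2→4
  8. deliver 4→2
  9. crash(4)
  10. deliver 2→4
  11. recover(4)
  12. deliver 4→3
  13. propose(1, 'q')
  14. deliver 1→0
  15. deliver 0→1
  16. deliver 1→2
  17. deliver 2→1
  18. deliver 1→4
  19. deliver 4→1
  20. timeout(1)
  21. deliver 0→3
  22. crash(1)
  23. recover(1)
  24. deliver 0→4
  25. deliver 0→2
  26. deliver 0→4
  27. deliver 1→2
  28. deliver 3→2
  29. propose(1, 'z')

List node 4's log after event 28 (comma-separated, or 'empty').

step 1 timeout(2): 2={cand,t=1,log=-}
step 2 deliver 2→3: 3={foll,t=1,log=-}
step 3 deliver 3→2: —
step 4 deliver 2→4: 4={foll,t=1,log=-}
step 5 deliver 4→2: 2={lead,t=1,log=-}
step 6 propose(2,'x'): 2={lead,t=1,log=x}
step 7 deliver 2→4: 4={foll,t=1,log=x}
step 8 deliver 4→2: —
step 9 crash(4): 4={✗foll,t=1,log=x}
step 10 deliver 2→4: —
step 11 recover(4): 4={foll,t=1,log=x}
step 12 deliver 4→3: —
step 13 propose(1,'q'): —
step 14 deliver 1→0: —
step 15 deliver 0→1: —
step 16 deliver 1→2: —
step 17 deliver 2→1: 1={foll,t=1,log=-}
step 18 deliver 1→4: —
step 19 deliver 4→1: —
step 20 timeout(1): 1={cand,t=2,log=-}
step 21 deliver 0→3: —
step 22 crash(1): 1={✗cand,t=2,log=-}
step 23 recover(1): 1={foll,t=2,log=-}
step 24 deliver 0→4: —
step 25 deliver 0→2: —
step 26 deliver 0→4: —
step 27 deliver 1→2: —
step 28 deliver 3→2: —

x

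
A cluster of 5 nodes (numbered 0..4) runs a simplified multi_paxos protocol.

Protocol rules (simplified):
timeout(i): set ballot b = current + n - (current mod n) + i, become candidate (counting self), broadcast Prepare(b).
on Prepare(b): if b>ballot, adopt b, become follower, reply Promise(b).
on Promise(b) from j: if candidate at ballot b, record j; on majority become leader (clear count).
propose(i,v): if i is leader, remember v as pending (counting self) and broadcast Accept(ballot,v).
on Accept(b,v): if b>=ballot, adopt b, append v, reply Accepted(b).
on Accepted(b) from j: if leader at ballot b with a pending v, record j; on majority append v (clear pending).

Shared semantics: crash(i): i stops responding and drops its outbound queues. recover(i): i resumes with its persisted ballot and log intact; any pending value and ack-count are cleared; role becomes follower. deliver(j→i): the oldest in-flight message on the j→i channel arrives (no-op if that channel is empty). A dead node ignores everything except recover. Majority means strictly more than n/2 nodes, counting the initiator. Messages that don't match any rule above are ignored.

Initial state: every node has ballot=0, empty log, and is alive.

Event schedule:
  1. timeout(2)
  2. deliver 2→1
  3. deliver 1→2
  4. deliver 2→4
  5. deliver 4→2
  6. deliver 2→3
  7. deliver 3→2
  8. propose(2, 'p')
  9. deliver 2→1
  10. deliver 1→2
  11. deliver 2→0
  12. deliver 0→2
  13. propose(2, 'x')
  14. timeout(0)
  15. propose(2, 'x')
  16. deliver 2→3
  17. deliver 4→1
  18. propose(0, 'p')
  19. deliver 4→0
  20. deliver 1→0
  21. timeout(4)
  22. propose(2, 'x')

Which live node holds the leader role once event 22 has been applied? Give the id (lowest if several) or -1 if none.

2

1. timeout(2):  <2:cand b7 ->
2. deliver 2→1:  <1:foll b7 ->
3. deliver 1→2:  nop
4. deliver 2→4:  <4:foll b7 ->
5. deliver 4→2:  <2:lead b7 ->
6. deliver 2→3:  <3:foll b7 ->
7. deliver 3→2:  nop
8. propose(2,'p'):  nop
9. deliver 2→1:  <1:foll b7 p>
10. deliver 1→2:  nop
11. deliver 2→0:  <0:foll b7 ->
12. deliver 0→2:  nop
13. propose(2,'x'):  nop
14. timeout(0):  <0:cand b10 ->
15. propose(2,'x'):  nop
16. deliver 2→3:  <3:foll b7 p>
17. deliver 4→1:  nop
18. propose(0,'p'):  nop
19. deliver 4→0:  nop
20. deliver 1→0:  nop
21. timeout(4):  <4:cand b14 ->
22. propose(2,'x'):  nop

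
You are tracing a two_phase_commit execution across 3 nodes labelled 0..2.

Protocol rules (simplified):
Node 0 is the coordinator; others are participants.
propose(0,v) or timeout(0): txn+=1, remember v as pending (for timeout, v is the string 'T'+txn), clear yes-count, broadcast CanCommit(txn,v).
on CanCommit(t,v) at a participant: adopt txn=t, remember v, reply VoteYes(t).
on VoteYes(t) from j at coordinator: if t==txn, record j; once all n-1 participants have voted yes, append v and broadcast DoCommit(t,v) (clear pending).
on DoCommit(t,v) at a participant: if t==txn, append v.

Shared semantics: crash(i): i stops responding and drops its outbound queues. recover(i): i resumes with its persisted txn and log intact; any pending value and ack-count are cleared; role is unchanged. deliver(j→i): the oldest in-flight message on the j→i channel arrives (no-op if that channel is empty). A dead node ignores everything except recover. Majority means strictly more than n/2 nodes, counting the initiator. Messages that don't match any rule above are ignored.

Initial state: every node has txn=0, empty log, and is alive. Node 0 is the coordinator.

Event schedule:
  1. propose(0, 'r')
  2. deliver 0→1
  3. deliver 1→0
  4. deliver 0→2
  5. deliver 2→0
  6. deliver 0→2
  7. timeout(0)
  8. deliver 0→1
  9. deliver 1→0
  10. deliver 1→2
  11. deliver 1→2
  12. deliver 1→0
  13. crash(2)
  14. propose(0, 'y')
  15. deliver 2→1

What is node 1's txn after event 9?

1

step 1 propose(0,'r'): 0={coor,t=1,log=-}
step 2 deliver 0→1: 1={part,t=1,log=-}
step 3 deliver 1→0: —
step 4 deliver 0→2: 2={part,t=1,log=-}
step 5 deliver 2→0: 0={coor,t=1,log=r}
step 6 deliver 0→2: 2={part,t=1,log=r}
step 7 timeout(0): 0={coor,t=2,log=r}
step 8 deliver 0→1: 1={part,t=1,log=r}
step 9 deliver 1→0: —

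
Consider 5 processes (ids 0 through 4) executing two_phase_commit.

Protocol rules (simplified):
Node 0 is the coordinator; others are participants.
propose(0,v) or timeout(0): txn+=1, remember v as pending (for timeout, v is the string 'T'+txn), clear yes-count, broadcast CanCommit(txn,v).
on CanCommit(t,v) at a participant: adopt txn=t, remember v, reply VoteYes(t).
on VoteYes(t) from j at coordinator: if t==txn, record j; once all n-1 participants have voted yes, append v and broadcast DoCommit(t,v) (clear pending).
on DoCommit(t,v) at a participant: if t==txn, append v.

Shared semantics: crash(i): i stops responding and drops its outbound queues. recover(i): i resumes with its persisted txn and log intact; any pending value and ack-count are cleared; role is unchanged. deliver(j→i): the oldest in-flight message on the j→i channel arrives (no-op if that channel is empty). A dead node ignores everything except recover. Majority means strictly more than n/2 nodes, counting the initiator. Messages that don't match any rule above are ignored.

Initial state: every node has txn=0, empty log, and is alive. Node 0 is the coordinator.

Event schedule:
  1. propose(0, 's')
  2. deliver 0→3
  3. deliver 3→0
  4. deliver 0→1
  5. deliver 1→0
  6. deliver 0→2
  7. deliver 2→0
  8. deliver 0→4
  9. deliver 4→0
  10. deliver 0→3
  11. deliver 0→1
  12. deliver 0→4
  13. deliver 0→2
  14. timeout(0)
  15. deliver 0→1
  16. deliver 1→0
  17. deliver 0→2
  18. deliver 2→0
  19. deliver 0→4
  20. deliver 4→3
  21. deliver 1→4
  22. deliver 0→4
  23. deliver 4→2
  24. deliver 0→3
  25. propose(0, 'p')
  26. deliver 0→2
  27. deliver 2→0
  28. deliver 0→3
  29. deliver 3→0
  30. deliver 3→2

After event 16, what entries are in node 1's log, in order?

s

after 1 — propose(0,'s'): n0:coor/t1/[-]
after 2 — deliver 0→3: n3:part/t1/[-]
after 3 — deliver 3→0: ·
after 4 — deliver 0→1: n1:part/t1/[-]
after 5 — deliver 1→0: ·
after 6 — deliver 0→2: n2:part/t1/[-]
after 7 — deliver 2→0: ·
after 8 — deliver 0→4: n4:part/t1/[-]
after 9 — deliver 4→0: n0:coor/t1/[s]
after 10 — deliver 0→3: n3:part/t1/[s]
after 11 — deliver 0→1: n1:part/t1/[s]
after 12 — deliver 0→4: n4:part/t1/[s]
after 13 — deliver 0→2: n2:part/t1/[s]
after 14 — timeout(0): n0:coor/t2/[s]
after 15 — deliver 0→1: n1:part/t2/[s]
after 16 — deliver 1→0: ·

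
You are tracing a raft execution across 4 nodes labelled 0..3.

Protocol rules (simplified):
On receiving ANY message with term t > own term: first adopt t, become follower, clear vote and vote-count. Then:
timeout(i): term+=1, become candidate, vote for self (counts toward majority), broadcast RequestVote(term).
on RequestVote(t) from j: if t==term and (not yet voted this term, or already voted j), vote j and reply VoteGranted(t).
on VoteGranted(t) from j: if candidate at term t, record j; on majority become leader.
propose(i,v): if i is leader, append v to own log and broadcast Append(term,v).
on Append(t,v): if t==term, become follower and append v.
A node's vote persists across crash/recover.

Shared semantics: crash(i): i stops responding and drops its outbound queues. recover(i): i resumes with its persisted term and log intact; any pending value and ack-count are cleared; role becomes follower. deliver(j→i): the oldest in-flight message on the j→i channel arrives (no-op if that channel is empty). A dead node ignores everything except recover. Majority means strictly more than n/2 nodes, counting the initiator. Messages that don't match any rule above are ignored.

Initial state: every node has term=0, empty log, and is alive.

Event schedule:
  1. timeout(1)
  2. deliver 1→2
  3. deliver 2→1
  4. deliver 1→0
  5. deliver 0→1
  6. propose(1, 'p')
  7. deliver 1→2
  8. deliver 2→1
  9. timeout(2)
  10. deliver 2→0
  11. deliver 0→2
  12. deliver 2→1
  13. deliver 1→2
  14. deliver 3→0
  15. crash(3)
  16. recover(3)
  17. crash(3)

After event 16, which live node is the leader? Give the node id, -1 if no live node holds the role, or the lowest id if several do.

e1 timeout(1): 1[cand,t=1,-]
e2 deliver 1→2: 2[foll,t=1,-]
e3 deliver 2→1: ·
e4 deliver 1→0: 0[foll,t=1,-]
e5 deliver 0→1: 1[lead,t=1,-]
e6 propose(1,'p'): 1[lead,t=1,p]
e7 deliver 1→2: 2[foll,t=1,p]
e8 deliver 2→1: ·
e9 timeout(2): 2[cand,t=2,p]
e10 deliver 2→0: 0[foll,t=2,-]
e11 deliver 0→2: ·
e12 deliver 2→1: 1[foll,t=2,p]
e13 deliver 1→2: 2[lead,t=2,p]
e14 deliver 3→0: ·
e15 crash(3): 3[✗foll,t=0,-]
e16 recover(3): 3[foll,t=0,-]

2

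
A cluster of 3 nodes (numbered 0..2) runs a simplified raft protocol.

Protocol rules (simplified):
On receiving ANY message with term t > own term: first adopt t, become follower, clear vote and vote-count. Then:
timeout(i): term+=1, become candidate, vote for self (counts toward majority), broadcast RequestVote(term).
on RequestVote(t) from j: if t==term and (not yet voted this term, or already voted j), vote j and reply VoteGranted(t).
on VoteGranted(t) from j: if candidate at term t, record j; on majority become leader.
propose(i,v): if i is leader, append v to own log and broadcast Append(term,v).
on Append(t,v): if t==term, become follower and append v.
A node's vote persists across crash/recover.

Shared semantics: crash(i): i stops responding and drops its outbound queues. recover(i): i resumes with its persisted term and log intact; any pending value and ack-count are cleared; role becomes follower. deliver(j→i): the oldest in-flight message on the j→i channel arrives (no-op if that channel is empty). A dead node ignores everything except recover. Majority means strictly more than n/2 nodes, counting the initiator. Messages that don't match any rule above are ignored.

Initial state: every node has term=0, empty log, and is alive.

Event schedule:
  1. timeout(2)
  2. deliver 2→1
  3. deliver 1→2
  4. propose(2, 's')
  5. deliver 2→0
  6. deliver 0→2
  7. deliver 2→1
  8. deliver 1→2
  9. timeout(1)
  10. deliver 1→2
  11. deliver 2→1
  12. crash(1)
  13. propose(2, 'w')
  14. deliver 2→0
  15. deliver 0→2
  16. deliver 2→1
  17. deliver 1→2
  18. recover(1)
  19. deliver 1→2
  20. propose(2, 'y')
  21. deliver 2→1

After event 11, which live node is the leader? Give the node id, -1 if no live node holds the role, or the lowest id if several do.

1

1. timeout(2):  <2:cand t1 ->
2. deliver 2→1:  <1:foll t1 ->
3. deliver 1→2:  <2:lead t1 ->
4. propose(2,'s'):  <2:lead t1 s>
5. deliver 2→0:  <0:foll t1 ->
6. deliver 0→2:  nop
7. deliver 2→1:  <1:foll t1 s>
8. deliver 1→2:  nop
9. timeout(1):  <1:cand t2 s>
10. deliver 1→2:  <2:foll t2 s>
11. deliver 2→1:  <1:lead t2 s>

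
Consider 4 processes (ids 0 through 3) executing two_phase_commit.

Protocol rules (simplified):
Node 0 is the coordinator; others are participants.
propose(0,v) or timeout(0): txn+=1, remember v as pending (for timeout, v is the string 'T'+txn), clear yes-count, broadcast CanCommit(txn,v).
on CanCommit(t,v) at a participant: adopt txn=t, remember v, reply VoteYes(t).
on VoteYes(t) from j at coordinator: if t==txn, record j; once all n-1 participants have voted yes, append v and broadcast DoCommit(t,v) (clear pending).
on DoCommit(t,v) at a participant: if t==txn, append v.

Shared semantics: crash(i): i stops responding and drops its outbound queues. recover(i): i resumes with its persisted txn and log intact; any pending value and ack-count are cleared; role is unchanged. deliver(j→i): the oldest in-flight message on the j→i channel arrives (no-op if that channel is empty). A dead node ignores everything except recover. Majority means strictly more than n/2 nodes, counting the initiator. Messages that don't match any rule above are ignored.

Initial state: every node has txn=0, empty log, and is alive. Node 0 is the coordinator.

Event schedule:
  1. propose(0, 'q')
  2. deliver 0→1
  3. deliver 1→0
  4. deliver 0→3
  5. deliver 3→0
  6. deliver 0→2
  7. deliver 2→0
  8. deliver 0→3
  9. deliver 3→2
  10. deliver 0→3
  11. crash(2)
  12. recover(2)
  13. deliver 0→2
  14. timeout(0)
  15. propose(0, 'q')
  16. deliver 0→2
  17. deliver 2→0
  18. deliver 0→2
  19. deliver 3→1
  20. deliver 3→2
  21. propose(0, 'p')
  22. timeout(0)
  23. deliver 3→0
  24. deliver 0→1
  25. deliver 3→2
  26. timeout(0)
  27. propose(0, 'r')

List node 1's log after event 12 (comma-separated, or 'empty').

e1 propose(0,'q'): 0[coor,t=1,-]
e2 deliver 0→1: 1[part,t=1,-]
e3 deliver 1→0: ·
e4 deliver 0→3: 3[part,t=1,-]
e5 deliver 3→0: ·
e6 deliver 0→2: 2[part,t=1,-]
e7 deliver 2→0: 0[coor,t=1,q]
e8 deliver 0→3: 3[part,t=1,q]
e9 deliver 3→2: ·
e10 deliver 0→3: ·
e11 crash(2): 2[✗part,t=1,-]
e12 recover(2): 2[part,t=1,-]

empty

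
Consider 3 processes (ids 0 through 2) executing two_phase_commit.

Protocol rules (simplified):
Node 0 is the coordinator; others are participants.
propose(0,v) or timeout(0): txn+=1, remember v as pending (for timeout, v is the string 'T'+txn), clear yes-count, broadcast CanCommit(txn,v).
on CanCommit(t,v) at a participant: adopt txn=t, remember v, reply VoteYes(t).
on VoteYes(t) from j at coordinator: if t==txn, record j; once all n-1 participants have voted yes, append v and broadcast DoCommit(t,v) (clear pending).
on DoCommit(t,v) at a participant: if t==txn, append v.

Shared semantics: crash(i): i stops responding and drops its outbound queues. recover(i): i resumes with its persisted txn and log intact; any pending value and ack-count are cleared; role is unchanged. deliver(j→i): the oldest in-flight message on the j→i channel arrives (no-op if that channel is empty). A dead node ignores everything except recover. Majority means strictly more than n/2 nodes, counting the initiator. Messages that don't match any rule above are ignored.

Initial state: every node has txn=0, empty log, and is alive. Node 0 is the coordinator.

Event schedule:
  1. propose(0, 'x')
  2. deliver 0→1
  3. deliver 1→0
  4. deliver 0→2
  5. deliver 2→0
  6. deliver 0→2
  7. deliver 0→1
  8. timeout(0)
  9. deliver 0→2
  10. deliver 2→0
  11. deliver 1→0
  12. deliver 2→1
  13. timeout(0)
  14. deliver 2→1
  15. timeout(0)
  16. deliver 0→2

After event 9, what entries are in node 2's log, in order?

step 1 propose(0,'x'): 0={coor,t=1,log=-}
step 2 deliver 0→1: 1={part,t=1,log=-}
step 3 deliver 1→0: —
step 4 deliver 0→2: 2={part,t=1,log=-}
step 5 deliver 2→0: 0={coor,t=1,log=x}
step 6 deliver 0→2: 2={part,t=1,log=x}
step 7 deliver 0→1: 1={part,t=1,log=x}
step 8 timeout(0): 0={coor,t=2,log=x}
step 9 deliver 0→2: 2={part,t=2,log=x}

x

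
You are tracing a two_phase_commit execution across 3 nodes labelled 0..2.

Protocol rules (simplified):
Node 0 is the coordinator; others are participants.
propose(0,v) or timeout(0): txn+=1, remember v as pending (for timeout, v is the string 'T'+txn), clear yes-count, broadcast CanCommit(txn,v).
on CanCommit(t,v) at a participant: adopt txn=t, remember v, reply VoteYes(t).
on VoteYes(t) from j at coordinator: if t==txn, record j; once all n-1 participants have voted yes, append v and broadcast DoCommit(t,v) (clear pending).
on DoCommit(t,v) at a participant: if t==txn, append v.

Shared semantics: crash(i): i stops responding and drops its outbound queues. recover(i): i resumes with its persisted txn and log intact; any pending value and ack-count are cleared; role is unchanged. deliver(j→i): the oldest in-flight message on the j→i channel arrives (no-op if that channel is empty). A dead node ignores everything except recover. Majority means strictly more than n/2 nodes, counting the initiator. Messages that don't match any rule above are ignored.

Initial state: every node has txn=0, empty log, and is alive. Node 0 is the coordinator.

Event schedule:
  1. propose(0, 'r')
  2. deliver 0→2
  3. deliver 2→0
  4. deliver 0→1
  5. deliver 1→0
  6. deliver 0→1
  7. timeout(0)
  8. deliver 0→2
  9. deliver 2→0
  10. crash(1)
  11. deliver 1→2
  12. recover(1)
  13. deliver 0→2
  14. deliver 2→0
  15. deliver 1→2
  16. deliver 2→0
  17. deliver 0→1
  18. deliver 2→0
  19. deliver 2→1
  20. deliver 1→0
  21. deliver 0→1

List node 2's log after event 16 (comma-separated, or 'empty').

r

e1 propose(0,'r'): 0[coor,t=1,-]
e2 deliver 0→2: 2[part,t=1,-]
e3 deliver 2→0: ·
e4 deliver 0→1: 1[part,t=1,-]
e5 deliver 1→0: 0[coor,t=1,r]
e6 deliver 0→1: 1[part,t=1,r]
e7 timeout(0): 0[coor,t=2,r]
e8 deliver 0→2: 2[part,t=1,r]
e9 deliver 2→0: ·
e10 crash(1): 1[✗part,t=1,r]
e11 deliver 1→2: ·
e12 recover(1): 1[part,t=1,r]
e13 deliver 0→2: 2[part,t=2,r]
e14 deliver 2→0: ·
e15 deliver 1→2: ·
e16 deliver 2→0: ·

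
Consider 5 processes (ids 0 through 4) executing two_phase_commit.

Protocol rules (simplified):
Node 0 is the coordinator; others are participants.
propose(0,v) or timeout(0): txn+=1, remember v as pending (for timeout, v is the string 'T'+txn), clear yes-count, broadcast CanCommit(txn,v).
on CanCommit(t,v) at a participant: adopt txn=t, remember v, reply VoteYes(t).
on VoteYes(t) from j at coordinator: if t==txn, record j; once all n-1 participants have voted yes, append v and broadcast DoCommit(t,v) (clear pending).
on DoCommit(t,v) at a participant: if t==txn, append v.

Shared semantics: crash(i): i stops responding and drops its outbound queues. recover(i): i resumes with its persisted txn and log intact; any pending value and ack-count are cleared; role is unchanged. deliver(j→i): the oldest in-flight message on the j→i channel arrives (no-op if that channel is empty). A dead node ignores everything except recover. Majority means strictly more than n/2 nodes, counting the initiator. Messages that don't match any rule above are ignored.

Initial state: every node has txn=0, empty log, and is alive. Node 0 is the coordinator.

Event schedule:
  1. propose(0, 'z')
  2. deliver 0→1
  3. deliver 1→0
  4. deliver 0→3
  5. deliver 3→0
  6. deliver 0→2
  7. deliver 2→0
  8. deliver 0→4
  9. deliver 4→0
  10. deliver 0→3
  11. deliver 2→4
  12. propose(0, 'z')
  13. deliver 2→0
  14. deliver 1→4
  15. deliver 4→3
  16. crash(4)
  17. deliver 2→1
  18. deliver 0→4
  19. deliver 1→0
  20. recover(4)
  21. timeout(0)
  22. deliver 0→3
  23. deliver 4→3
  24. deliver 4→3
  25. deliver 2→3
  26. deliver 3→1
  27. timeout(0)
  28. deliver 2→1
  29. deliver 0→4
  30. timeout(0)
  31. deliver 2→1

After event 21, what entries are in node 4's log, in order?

step 1 propose(0,'z'): 0={coor,t=1,log=-}
step 2 deliver 0→1: 1={part,t=1,log=-}
step 3 deliver 1→0: —
step 4 deliver 0→3: 3={part,t=1,log=-}
step 5 deliver 3→0: —
step 6 deliver 0→2: 2={part,t=1,log=-}
step 7 deliver 2→0: —
step 8 deliver 0→4: 4={part,t=1,log=-}
step 9 deliver 4→0: 0={coor,t=1,log=z}
step 10 deliver 0→3: 3={part,t=1,log=z}
step 11 deliver 2→4: —
step 12 propose(0,'z'): 0={coor,t=2,log=z}
step 13 deliver 2→0: —
step 14 deliver 1→4: —
step 15 deliver 4→3: —
step 16 crash(4): 4={✗part,t=1,log=-}
step 17 deliver 2→1: —
step 18 deliver 0→4: —
step 19 deliver 1→0: —
step 20 recover(4): 4={part,t=1,log=-}
step 21 timeout(0): 0={coor,t=3,log=z}

empty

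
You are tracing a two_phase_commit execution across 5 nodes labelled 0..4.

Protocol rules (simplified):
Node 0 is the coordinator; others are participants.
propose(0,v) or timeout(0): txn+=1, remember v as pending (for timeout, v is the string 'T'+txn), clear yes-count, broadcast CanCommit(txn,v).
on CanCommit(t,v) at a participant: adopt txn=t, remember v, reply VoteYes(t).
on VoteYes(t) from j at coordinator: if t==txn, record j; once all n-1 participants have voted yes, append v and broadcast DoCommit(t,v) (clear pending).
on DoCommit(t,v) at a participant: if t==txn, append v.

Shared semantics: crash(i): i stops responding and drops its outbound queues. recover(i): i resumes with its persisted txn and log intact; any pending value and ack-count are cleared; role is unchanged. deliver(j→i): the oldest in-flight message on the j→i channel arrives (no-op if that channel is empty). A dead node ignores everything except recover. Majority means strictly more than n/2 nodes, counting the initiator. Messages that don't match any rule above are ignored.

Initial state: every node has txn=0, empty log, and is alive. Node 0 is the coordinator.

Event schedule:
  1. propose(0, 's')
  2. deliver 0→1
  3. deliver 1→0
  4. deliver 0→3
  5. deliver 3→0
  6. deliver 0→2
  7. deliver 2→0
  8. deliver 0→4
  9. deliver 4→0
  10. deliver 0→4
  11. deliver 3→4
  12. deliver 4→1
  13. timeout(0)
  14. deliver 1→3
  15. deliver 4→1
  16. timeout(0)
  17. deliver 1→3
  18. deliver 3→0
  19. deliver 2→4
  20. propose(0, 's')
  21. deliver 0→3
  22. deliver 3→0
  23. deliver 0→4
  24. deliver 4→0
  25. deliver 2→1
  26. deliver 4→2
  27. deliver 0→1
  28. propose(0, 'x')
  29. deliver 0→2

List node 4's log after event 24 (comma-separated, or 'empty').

e1 propose(0,'s'): 0[coor,t=1,-]
e2 deliver 0→1: 1[part,t=1,-]
e3 deliver 1→0: ·
e4 deliver 0→3: 3[part,t=1,-]
e5 deliver 3→0: ·
e6 deliver 0→2: 2[part,t=1,-]
e7 deliver 2→0: ·
e8 deliver 0→4: 4[part,t=1,-]
e9 deliver 4→0: 0[coor,t=1,s]
e10 deliver 0→4: 4[part,t=1,s]
e11 deliver 3→4: ·
e12 deliver 4→1: ·
e13 timeout(0): 0[coor,t=2,s]
e14 deliver 1→3: ·
e15 deliver 4→1: ·
e16 timeout(0): 0[coor,t=3,s]
e17 deliver 1→3: ·
e18 deliver 3→0: ·
e19 deliver 2→4: ·
e20 propose(0,'s'): 0[coor,t=4,s]
e21 deliver 0→3: 3[part,t=1,s]
e22 deliver 3→0: ·
e23 deliver 0→4: 4[part,t=2,s]
e24 deliver 4→0: ·

s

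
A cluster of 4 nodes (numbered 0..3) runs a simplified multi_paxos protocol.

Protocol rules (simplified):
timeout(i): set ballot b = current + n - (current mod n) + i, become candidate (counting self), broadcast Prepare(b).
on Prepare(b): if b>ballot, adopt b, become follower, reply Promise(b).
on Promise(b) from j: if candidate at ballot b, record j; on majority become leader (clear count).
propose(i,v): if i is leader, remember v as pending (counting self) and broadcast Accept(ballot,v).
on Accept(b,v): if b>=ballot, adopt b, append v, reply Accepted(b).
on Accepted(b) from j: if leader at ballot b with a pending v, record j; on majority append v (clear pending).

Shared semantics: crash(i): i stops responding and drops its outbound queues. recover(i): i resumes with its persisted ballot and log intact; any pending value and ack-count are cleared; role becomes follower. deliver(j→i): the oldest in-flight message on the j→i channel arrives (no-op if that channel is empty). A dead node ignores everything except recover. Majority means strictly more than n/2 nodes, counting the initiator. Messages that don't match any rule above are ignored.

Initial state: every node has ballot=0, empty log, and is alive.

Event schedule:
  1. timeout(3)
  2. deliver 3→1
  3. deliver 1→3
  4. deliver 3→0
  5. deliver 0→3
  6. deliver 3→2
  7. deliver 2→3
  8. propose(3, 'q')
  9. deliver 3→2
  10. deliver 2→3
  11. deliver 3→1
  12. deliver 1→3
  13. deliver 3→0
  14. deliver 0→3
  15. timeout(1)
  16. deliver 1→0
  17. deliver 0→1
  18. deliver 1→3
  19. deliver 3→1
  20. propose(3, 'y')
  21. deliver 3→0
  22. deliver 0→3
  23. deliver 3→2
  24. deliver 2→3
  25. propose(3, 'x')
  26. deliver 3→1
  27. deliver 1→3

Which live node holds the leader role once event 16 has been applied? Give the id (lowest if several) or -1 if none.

3

after 1 — timeout(3): n3:cand/b7/[-]
after 2 — deliver 3→1: n1:foll/b7/[-]
after 3 — deliver 1→3: ·
after 4 — deliver 3→0: n0:foll/b7/[-]
after 5 — deliver 0→3: n3:lead/b7/[-]
after 6 — deliver 3→2: n2:foll/b7/[-]
after 7 — deliver 2→3: ·
after 8 — propose(3,'q'): ·
after 9 — deliver 3→2: n2:foll/b7/[q]
after 10 — deliver 2→3: ·
after 11 — deliver 3→1: n1:foll/b7/[q]
after 12 — deliver 1→3: n3:lead/b7/[q]
after 13 — deliver 3→0: n0:foll/b7/[q]
after 14 — deliver 0→3: ·
after 15 — timeout(1): n1:cand/b9/[q]
after 16 — deliver 1→0: n0:foll/b9/[q]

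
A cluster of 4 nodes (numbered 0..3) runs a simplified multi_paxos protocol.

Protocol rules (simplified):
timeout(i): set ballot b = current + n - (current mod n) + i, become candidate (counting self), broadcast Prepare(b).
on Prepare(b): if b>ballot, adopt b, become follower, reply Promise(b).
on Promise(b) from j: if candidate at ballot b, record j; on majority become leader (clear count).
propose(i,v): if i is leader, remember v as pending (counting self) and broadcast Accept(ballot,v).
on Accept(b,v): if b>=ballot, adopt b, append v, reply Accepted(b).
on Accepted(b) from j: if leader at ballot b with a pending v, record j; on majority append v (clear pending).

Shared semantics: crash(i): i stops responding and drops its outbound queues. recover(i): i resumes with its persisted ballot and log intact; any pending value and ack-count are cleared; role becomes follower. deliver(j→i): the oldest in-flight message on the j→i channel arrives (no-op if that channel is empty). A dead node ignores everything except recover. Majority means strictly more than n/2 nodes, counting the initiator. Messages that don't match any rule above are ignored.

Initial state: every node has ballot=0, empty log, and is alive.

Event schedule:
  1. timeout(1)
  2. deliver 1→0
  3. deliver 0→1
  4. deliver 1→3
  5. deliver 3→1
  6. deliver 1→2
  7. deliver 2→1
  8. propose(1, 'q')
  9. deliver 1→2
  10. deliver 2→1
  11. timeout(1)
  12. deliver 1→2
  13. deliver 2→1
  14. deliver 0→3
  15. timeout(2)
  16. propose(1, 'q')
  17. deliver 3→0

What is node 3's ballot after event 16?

5

e1 timeout(1): 1[cand,b=5,-]
e2 deliver 1→0: 0[foll,b=5,-]
e3 deliver 0→1: ·
e4 deliver 1→3: 3[foll,b=5,-]
e5 deliver 3→1: 1[lead,b=5,-]
e6 deliver 1→2: 2[foll,b=5,-]
e7 deliver 2→1: ·
e8 propose(1,'q'): ·
e9 deliver 1→2: 2[foll,b=5,q]
e10 deliver 2→1: ·
e11 timeout(1): 1[cand,b=9,-]
e12 deliver 1→2: 2[foll,b=9,q]
e13 deliver 2→1: ·
e14 deliver 0→3: ·
e15 timeout(2): 2[cand,b=14,q]
e16 propose(1,'q'): ·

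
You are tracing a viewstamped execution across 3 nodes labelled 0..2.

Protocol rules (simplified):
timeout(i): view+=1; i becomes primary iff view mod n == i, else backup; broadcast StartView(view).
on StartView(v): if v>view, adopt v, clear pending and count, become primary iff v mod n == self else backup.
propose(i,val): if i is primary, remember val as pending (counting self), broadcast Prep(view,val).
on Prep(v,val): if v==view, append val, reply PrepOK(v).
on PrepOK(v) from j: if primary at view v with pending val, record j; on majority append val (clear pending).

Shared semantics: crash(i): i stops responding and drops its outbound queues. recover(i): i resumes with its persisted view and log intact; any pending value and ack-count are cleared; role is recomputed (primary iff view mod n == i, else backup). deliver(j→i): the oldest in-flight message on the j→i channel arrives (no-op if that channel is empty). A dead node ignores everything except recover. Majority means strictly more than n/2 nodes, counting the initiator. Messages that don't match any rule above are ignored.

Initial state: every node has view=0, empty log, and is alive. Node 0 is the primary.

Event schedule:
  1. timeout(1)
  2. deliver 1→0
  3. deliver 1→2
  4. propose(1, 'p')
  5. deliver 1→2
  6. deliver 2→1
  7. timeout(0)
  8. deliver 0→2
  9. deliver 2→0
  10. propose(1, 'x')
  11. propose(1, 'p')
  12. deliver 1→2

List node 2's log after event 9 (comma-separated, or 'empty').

step 1 timeout(1): 1={prim,v=1,log=-}
step 2 deliver 1→0: 0={back,v=1,log=-}
step 3 deliver 1→2: 2={back,v=1,log=-}
step 4 propose(1,'p'): —
step 5 deliver 1→2: 2={back,v=1,log=p}
step 6 deliver 2→1: 1={prim,v=1,log=p}
step 7 timeout(0): 0={back,v=2,log=-}
step 8 deliver 0→2: 2={prim,v=2,log=p}
step 9 deliver 2→0: —

p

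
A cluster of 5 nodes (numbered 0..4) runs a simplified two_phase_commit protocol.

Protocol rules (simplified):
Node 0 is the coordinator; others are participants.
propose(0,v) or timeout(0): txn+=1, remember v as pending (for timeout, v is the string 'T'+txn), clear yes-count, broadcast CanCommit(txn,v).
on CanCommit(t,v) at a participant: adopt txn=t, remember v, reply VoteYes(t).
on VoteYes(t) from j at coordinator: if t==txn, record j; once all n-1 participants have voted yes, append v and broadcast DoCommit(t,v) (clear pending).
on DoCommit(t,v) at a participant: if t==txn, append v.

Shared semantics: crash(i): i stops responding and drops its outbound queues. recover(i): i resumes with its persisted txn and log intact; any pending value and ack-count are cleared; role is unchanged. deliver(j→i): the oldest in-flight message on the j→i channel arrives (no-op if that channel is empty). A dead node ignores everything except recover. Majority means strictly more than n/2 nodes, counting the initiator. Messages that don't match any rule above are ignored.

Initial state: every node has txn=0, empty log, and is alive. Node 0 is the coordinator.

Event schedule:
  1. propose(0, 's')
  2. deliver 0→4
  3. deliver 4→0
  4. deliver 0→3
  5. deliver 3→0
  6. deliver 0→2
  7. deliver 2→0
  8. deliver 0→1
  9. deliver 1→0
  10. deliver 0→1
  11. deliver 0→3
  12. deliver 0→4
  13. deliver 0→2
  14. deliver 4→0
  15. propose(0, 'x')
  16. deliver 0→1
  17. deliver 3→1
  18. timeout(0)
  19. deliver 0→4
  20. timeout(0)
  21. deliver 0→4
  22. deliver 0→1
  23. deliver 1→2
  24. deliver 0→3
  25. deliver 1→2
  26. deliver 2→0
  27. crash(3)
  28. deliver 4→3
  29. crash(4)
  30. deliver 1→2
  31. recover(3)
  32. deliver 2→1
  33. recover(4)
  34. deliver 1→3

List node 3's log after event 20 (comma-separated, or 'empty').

s

step 1 propose(0,'s'): 0={coor,t=1,log=-}
step 2 deliver 0→4: 4={part,t=1,log=-}
step 3 deliver 4→0: —
step 4 deliver 0→3: 3={part,t=1,log=-}
step 5 deliver 3→0: —
step 6 deliver 0→2: 2={part,t=1,log=-}
step 7 deliver 2→0: —
step 8 deliver 0→1: 1={part,t=1,log=-}
step 9 deliver 1→0: 0={coor,t=1,log=s}
step 10 deliver 0→1: 1={part,t=1,log=s}
step 11 deliver 0→3: 3={part,t=1,log=s}
step 12 deliver 0→4: 4={part,t=1,log=s}
step 13 deliver 0→2: 2={part,t=1,log=s}
step 14 deliver 4→0: —
step 15 propose(0,'x'): 0={coor,t=2,log=s}
step 16 deliver 0→1: 1={part,t=2,log=s}
step 17 deliver 3→1: —
step 18 timeout(0): 0={coor,t=3,log=s}
step 19 deliver 0→4: 4={part,t=2,log=s}
step 20 timeout(0): 0={coor,t=4,log=s}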